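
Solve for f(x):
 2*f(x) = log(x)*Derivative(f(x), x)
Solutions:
 f(x) = C1*exp(2*li(x))


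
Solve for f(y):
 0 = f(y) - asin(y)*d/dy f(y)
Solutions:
 f(y) = C1*exp(Integral(1/asin(y), y))


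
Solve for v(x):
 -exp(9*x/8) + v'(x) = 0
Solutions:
 v(x) = C1 + 8*exp(9*x/8)/9


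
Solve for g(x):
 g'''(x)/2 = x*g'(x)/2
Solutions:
 g(x) = C1 + Integral(C2*airyai(x) + C3*airybi(x), x)


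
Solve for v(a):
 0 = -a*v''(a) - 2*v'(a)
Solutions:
 v(a) = C1 + C2/a


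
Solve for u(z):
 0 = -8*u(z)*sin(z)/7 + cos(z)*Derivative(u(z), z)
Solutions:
 u(z) = C1/cos(z)^(8/7)


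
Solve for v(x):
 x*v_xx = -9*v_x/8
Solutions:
 v(x) = C1 + C2/x^(1/8)


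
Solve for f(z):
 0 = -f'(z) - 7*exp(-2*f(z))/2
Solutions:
 f(z) = log(-sqrt(C1 - 7*z))
 f(z) = log(C1 - 7*z)/2


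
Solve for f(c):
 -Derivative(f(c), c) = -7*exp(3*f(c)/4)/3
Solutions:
 f(c) = 4*log(-1/(C1 + 7*c))/3 + 8*log(2)/3
 f(c) = 4*log(2^(2/3)*(-1/(C1 + 7*c))^(1/3)*(-1 - sqrt(3)*I)/2)
 f(c) = 4*log(2^(2/3)*(-1/(C1 + 7*c))^(1/3)*(-1 + sqrt(3)*I)/2)


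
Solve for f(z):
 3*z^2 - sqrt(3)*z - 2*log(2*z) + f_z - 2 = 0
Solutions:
 f(z) = C1 - z^3 + sqrt(3)*z^2/2 + 2*z*log(z) + z*log(4)


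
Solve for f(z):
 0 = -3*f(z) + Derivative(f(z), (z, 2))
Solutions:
 f(z) = C1*exp(-sqrt(3)*z) + C2*exp(sqrt(3)*z)


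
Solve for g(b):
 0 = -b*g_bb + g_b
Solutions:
 g(b) = C1 + C2*b^2


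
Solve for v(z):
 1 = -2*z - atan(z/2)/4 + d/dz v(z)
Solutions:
 v(z) = C1 + z^2 + z*atan(z/2)/4 + z - log(z^2 + 4)/4


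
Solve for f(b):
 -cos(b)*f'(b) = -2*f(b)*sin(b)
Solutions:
 f(b) = C1/cos(b)^2


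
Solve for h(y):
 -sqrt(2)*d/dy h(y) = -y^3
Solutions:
 h(y) = C1 + sqrt(2)*y^4/8


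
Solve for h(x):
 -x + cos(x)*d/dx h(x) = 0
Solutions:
 h(x) = C1 + Integral(x/cos(x), x)


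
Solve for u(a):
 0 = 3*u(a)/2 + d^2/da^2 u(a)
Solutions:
 u(a) = C1*sin(sqrt(6)*a/2) + C2*cos(sqrt(6)*a/2)


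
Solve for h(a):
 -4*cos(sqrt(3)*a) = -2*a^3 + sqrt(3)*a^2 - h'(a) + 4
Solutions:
 h(a) = C1 - a^4/2 + sqrt(3)*a^3/3 + 4*a + 4*sqrt(3)*sin(sqrt(3)*a)/3


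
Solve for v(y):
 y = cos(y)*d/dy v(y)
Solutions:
 v(y) = C1 + Integral(y/cos(y), y)


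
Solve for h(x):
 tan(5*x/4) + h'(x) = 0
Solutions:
 h(x) = C1 + 4*log(cos(5*x/4))/5


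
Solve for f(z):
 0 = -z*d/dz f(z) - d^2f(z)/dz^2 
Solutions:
 f(z) = C1 + C2*erf(sqrt(2)*z/2)


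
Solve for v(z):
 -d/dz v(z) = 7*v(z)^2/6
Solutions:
 v(z) = 6/(C1 + 7*z)


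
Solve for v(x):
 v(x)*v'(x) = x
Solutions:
 v(x) = -sqrt(C1 + x^2)
 v(x) = sqrt(C1 + x^2)


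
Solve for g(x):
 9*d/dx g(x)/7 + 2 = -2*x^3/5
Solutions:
 g(x) = C1 - 7*x^4/90 - 14*x/9


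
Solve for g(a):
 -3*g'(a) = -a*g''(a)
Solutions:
 g(a) = C1 + C2*a^4


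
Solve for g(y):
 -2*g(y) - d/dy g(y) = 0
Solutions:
 g(y) = C1*exp(-2*y)


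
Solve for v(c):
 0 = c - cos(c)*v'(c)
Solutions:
 v(c) = C1 + Integral(c/cos(c), c)


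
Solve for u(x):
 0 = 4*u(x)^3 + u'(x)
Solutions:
 u(x) = -sqrt(2)*sqrt(-1/(C1 - 4*x))/2
 u(x) = sqrt(2)*sqrt(-1/(C1 - 4*x))/2


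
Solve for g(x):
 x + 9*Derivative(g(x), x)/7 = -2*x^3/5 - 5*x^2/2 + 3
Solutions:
 g(x) = C1 - 7*x^4/90 - 35*x^3/54 - 7*x^2/18 + 7*x/3


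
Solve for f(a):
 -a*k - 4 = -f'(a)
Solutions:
 f(a) = C1 + a^2*k/2 + 4*a


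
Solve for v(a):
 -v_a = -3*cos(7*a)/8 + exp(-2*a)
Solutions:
 v(a) = C1 + 3*sin(7*a)/56 + exp(-2*a)/2


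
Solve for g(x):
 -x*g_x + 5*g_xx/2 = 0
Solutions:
 g(x) = C1 + C2*erfi(sqrt(5)*x/5)


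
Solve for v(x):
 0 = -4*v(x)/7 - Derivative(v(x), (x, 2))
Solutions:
 v(x) = C1*sin(2*sqrt(7)*x/7) + C2*cos(2*sqrt(7)*x/7)


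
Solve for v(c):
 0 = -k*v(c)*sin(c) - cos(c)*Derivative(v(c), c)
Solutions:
 v(c) = C1*exp(k*log(cos(c)))


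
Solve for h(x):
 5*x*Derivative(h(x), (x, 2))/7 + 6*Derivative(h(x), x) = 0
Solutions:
 h(x) = C1 + C2/x^(37/5)


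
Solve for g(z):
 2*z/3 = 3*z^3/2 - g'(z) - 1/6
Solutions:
 g(z) = C1 + 3*z^4/8 - z^2/3 - z/6


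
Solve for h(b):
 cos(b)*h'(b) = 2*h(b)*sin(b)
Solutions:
 h(b) = C1/cos(b)^2


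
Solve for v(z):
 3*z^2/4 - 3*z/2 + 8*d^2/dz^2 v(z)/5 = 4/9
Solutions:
 v(z) = C1 + C2*z - 5*z^4/128 + 5*z^3/32 + 5*z^2/36


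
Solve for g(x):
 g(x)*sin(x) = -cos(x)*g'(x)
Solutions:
 g(x) = C1*cos(x)


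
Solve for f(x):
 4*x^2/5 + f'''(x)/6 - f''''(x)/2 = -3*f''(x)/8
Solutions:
 f(x) = C1 + C2*x + C3*exp(x*(1 - 2*sqrt(7))/6) + C4*exp(x*(1 + 2*sqrt(7))/6) - 8*x^4/45 + 128*x^3/405 - 3968*x^2/1215


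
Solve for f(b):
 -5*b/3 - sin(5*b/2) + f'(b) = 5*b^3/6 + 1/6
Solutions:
 f(b) = C1 + 5*b^4/24 + 5*b^2/6 + b/6 - 2*cos(5*b/2)/5


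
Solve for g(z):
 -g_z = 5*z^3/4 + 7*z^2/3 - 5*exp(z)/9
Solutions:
 g(z) = C1 - 5*z^4/16 - 7*z^3/9 + 5*exp(z)/9


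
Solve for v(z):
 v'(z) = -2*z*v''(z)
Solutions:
 v(z) = C1 + C2*sqrt(z)


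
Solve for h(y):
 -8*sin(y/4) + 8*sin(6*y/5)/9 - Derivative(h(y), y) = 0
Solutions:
 h(y) = C1 + 32*cos(y/4) - 20*cos(6*y/5)/27


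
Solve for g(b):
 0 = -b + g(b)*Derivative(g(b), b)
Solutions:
 g(b) = -sqrt(C1 + b^2)
 g(b) = sqrt(C1 + b^2)


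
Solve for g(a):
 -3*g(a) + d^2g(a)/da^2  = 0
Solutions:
 g(a) = C1*exp(-sqrt(3)*a) + C2*exp(sqrt(3)*a)


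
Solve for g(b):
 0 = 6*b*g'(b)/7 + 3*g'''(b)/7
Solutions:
 g(b) = C1 + Integral(C2*airyai(-2^(1/3)*b) + C3*airybi(-2^(1/3)*b), b)


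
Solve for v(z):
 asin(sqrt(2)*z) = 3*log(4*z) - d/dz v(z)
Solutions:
 v(z) = C1 + 3*z*log(z) - z*asin(sqrt(2)*z) - 3*z + 6*z*log(2) - sqrt(2)*sqrt(1 - 2*z^2)/2


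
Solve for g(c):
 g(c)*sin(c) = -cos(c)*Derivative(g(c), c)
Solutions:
 g(c) = C1*cos(c)


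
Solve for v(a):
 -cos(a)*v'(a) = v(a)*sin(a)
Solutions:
 v(a) = C1*cos(a)


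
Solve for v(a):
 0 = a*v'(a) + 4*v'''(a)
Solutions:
 v(a) = C1 + Integral(C2*airyai(-2^(1/3)*a/2) + C3*airybi(-2^(1/3)*a/2), a)


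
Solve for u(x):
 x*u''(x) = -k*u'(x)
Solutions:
 u(x) = C1 + x^(1 - re(k))*(C2*sin(log(x)*Abs(im(k))) + C3*cos(log(x)*im(k)))


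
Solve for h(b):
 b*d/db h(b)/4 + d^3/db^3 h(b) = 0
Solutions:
 h(b) = C1 + Integral(C2*airyai(-2^(1/3)*b/2) + C3*airybi(-2^(1/3)*b/2), b)


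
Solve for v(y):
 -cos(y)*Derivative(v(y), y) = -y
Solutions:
 v(y) = C1 + Integral(y/cos(y), y)


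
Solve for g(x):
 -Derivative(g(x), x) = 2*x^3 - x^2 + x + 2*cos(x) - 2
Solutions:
 g(x) = C1 - x^4/2 + x^3/3 - x^2/2 + 2*x - 2*sin(x)


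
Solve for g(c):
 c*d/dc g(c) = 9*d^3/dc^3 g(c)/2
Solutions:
 g(c) = C1 + Integral(C2*airyai(6^(1/3)*c/3) + C3*airybi(6^(1/3)*c/3), c)


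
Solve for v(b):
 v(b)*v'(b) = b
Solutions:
 v(b) = -sqrt(C1 + b^2)
 v(b) = sqrt(C1 + b^2)


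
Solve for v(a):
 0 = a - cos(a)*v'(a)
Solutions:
 v(a) = C1 + Integral(a/cos(a), a)


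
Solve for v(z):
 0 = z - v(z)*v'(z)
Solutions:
 v(z) = -sqrt(C1 + z^2)
 v(z) = sqrt(C1 + z^2)


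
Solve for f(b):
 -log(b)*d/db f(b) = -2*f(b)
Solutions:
 f(b) = C1*exp(2*li(b))


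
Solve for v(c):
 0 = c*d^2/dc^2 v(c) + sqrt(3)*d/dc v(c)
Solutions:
 v(c) = C1 + C2*c^(1 - sqrt(3))


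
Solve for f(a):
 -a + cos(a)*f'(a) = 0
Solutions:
 f(a) = C1 + Integral(a/cos(a), a)


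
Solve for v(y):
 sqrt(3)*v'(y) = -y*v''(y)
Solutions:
 v(y) = C1 + C2*y^(1 - sqrt(3))


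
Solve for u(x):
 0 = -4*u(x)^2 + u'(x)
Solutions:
 u(x) = -1/(C1 + 4*x)


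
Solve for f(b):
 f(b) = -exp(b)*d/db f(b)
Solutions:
 f(b) = C1*exp(exp(-b))


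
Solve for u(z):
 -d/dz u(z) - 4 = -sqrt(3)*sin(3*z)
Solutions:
 u(z) = C1 - 4*z - sqrt(3)*cos(3*z)/3


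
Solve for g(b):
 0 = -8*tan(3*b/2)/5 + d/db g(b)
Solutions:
 g(b) = C1 - 16*log(cos(3*b/2))/15


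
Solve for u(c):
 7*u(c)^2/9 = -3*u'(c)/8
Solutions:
 u(c) = 27/(C1 + 56*c)


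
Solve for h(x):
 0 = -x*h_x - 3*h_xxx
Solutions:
 h(x) = C1 + Integral(C2*airyai(-3^(2/3)*x/3) + C3*airybi(-3^(2/3)*x/3), x)


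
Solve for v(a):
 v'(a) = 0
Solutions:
 v(a) = C1


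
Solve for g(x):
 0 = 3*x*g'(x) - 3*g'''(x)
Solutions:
 g(x) = C1 + Integral(C2*airyai(x) + C3*airybi(x), x)


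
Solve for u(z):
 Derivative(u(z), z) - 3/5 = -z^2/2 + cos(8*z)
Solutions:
 u(z) = C1 - z^3/6 + 3*z/5 + sin(8*z)/8


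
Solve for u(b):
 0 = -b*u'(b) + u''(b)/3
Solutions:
 u(b) = C1 + C2*erfi(sqrt(6)*b/2)


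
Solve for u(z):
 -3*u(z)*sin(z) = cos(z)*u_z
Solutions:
 u(z) = C1*cos(z)^3


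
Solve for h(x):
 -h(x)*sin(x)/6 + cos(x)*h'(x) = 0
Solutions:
 h(x) = C1/cos(x)^(1/6)


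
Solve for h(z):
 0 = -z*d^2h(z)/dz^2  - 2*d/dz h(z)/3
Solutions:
 h(z) = C1 + C2*z^(1/3)


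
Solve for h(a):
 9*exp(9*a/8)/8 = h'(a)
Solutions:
 h(a) = C1 + exp(9*a/8)


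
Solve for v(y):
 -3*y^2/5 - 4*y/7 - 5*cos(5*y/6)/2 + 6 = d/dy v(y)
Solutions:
 v(y) = C1 - y^3/5 - 2*y^2/7 + 6*y - 3*sin(5*y/6)


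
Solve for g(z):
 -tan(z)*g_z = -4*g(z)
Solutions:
 g(z) = C1*sin(z)^4


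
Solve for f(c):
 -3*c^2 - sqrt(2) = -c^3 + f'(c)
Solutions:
 f(c) = C1 + c^4/4 - c^3 - sqrt(2)*c


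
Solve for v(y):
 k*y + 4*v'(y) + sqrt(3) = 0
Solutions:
 v(y) = C1 - k*y^2/8 - sqrt(3)*y/4


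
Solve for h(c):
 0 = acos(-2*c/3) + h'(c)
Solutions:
 h(c) = C1 - c*acos(-2*c/3) - sqrt(9 - 4*c^2)/2


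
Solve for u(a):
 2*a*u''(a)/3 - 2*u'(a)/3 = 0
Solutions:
 u(a) = C1 + C2*a^2


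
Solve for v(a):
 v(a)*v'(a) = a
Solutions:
 v(a) = -sqrt(C1 + a^2)
 v(a) = sqrt(C1 + a^2)


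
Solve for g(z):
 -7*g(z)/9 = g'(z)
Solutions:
 g(z) = C1*exp(-7*z/9)


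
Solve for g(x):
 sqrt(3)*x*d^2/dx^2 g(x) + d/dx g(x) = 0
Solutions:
 g(x) = C1 + C2*x^(1 - sqrt(3)/3)


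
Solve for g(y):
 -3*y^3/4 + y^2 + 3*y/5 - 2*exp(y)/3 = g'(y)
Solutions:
 g(y) = C1 - 3*y^4/16 + y^3/3 + 3*y^2/10 - 2*exp(y)/3


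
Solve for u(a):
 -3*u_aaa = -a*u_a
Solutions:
 u(a) = C1 + Integral(C2*airyai(3^(2/3)*a/3) + C3*airybi(3^(2/3)*a/3), a)


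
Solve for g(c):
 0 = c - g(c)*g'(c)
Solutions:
 g(c) = -sqrt(C1 + c^2)
 g(c) = sqrt(C1 + c^2)


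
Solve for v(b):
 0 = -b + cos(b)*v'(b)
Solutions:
 v(b) = C1 + Integral(b/cos(b), b)


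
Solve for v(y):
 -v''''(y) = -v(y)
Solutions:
 v(y) = C1*exp(-y) + C2*exp(y) + C3*sin(y) + C4*cos(y)


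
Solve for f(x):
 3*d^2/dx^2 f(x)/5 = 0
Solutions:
 f(x) = C1 + C2*x


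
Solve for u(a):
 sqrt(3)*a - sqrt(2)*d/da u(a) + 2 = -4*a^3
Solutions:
 u(a) = C1 + sqrt(2)*a^4/2 + sqrt(6)*a^2/4 + sqrt(2)*a


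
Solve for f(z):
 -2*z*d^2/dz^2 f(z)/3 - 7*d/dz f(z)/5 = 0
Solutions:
 f(z) = C1 + C2/z^(11/10)


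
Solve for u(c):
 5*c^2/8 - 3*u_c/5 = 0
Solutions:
 u(c) = C1 + 25*c^3/72


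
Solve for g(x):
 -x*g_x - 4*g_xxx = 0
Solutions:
 g(x) = C1 + Integral(C2*airyai(-2^(1/3)*x/2) + C3*airybi(-2^(1/3)*x/2), x)


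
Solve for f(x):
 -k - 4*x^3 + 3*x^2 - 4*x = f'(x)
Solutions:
 f(x) = C1 - k*x - x^4 + x^3 - 2*x^2


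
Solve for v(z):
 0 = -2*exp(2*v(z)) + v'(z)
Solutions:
 v(z) = log(-sqrt(-1/(C1 + 2*z))) - log(2)/2
 v(z) = log(-1/(C1 + 2*z))/2 - log(2)/2


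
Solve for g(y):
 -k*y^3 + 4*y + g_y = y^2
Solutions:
 g(y) = C1 + k*y^4/4 + y^3/3 - 2*y^2


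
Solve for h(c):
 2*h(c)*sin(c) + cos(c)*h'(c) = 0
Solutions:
 h(c) = C1*cos(c)^2


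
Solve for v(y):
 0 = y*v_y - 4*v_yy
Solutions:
 v(y) = C1 + C2*erfi(sqrt(2)*y/4)


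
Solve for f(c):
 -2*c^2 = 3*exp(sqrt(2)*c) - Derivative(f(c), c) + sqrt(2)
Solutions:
 f(c) = C1 + 2*c^3/3 + sqrt(2)*c + 3*sqrt(2)*exp(sqrt(2)*c)/2


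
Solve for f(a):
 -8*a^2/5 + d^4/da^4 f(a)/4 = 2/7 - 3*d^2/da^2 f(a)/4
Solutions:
 f(a) = C1 + C2*a + C3*sin(sqrt(3)*a) + C4*cos(sqrt(3)*a) + 8*a^4/45 - 164*a^2/315


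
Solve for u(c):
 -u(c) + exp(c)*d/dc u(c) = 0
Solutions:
 u(c) = C1*exp(-exp(-c))


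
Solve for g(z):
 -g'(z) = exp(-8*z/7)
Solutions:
 g(z) = C1 + 7*exp(-8*z/7)/8


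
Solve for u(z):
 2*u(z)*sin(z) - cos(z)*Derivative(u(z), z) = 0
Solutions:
 u(z) = C1/cos(z)^2


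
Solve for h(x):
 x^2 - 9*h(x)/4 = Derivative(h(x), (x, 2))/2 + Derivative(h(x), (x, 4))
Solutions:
 h(x) = 4*x^2/9 + (C1*sin(sqrt(6)*x*cos(atan(sqrt(35))/2)/2) + C2*cos(sqrt(6)*x*cos(atan(sqrt(35))/2)/2))*exp(-sqrt(6)*x*sin(atan(sqrt(35))/2)/2) + (C3*sin(sqrt(6)*x*cos(atan(sqrt(35))/2)/2) + C4*cos(sqrt(6)*x*cos(atan(sqrt(35))/2)/2))*exp(sqrt(6)*x*sin(atan(sqrt(35))/2)/2) - 16/81


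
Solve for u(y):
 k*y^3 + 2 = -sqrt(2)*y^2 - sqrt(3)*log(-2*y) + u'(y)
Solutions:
 u(y) = C1 + k*y^4/4 + sqrt(2)*y^3/3 + sqrt(3)*y*log(-y) + y*(-sqrt(3) + sqrt(3)*log(2) + 2)


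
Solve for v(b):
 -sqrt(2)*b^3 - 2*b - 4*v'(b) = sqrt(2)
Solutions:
 v(b) = C1 - sqrt(2)*b^4/16 - b^2/4 - sqrt(2)*b/4


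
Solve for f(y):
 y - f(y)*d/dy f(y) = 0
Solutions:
 f(y) = -sqrt(C1 + y^2)
 f(y) = sqrt(C1 + y^2)


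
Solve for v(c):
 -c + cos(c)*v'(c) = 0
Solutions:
 v(c) = C1 + Integral(c/cos(c), c)


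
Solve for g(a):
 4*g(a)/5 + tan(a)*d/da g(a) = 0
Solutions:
 g(a) = C1/sin(a)^(4/5)


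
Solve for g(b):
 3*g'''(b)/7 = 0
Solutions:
 g(b) = C1 + C2*b + C3*b^2


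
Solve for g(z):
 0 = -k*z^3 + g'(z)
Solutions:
 g(z) = C1 + k*z^4/4


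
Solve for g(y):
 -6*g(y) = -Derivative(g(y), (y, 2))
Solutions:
 g(y) = C1*exp(-sqrt(6)*y) + C2*exp(sqrt(6)*y)


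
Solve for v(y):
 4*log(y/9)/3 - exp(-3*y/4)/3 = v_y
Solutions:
 v(y) = C1 + 4*y*log(y)/3 + 4*y*(-2*log(3) - 1)/3 + 4*exp(-3*y/4)/9


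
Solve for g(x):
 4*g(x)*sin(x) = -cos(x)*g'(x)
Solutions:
 g(x) = C1*cos(x)^4


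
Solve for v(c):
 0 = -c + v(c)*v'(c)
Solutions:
 v(c) = -sqrt(C1 + c^2)
 v(c) = sqrt(C1 + c^2)


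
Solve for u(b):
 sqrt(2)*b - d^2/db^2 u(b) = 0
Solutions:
 u(b) = C1 + C2*b + sqrt(2)*b^3/6


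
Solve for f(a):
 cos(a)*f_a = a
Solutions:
 f(a) = C1 + Integral(a/cos(a), a)


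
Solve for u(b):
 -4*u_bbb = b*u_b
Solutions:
 u(b) = C1 + Integral(C2*airyai(-2^(1/3)*b/2) + C3*airybi(-2^(1/3)*b/2), b)


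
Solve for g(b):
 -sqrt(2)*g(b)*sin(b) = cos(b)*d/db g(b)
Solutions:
 g(b) = C1*cos(b)^(sqrt(2))


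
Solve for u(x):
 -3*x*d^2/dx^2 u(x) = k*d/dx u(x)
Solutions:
 u(x) = C1 + x^(1 - re(k)/3)*(C2*sin(log(x)*Abs(im(k))/3) + C3*cos(log(x)*im(k)/3))


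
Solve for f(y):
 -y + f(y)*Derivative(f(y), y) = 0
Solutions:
 f(y) = -sqrt(C1 + y^2)
 f(y) = sqrt(C1 + y^2)


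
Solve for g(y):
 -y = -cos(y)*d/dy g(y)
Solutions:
 g(y) = C1 + Integral(y/cos(y), y)


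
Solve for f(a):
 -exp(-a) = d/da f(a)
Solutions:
 f(a) = C1 + exp(-a)


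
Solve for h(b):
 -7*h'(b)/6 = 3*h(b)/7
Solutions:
 h(b) = C1*exp(-18*b/49)


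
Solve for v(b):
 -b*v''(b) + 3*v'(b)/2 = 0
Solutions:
 v(b) = C1 + C2*b^(5/2)


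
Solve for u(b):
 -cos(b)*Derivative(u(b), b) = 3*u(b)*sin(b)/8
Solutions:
 u(b) = C1*cos(b)^(3/8)


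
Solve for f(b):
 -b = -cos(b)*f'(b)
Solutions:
 f(b) = C1 + Integral(b/cos(b), b)


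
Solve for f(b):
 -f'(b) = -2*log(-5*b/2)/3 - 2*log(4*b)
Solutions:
 f(b) = C1 + 8*b*log(b)/3 + 2*b*(-4 + log(5) + 5*log(2) + I*pi)/3


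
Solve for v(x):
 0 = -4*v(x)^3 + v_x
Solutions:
 v(x) = -sqrt(2)*sqrt(-1/(C1 + 4*x))/2
 v(x) = sqrt(2)*sqrt(-1/(C1 + 4*x))/2


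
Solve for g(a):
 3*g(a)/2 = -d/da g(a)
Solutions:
 g(a) = C1*exp(-3*a/2)


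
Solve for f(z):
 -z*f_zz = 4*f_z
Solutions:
 f(z) = C1 + C2/z^3


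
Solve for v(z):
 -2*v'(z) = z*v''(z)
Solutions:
 v(z) = C1 + C2/z


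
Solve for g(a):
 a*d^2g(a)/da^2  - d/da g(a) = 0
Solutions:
 g(a) = C1 + C2*a^2


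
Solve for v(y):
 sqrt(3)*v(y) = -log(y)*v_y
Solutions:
 v(y) = C1*exp(-sqrt(3)*li(y))


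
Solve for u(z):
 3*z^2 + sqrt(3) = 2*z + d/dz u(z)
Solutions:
 u(z) = C1 + z^3 - z^2 + sqrt(3)*z


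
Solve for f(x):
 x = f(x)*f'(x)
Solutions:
 f(x) = -sqrt(C1 + x^2)
 f(x) = sqrt(C1 + x^2)


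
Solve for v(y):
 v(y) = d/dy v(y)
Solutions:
 v(y) = C1*exp(y)


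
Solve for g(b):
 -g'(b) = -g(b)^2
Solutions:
 g(b) = -1/(C1 + b)


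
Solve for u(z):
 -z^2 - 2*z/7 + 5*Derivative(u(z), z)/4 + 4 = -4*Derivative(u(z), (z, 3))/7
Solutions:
 u(z) = C1 + C2*sin(sqrt(35)*z/4) + C3*cos(sqrt(35)*z/4) + 4*z^3/15 + 4*z^2/35 - 688*z/175


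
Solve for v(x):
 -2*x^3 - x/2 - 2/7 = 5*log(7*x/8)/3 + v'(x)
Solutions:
 v(x) = C1 - x^4/2 - x^2/4 - 5*x*log(x)/3 - 5*x*log(7)/3 + 29*x/21 + 5*x*log(2)


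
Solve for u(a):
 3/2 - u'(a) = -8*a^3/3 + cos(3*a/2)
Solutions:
 u(a) = C1 + 2*a^4/3 + 3*a/2 - 2*sin(3*a/2)/3


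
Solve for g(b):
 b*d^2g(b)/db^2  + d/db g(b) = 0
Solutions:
 g(b) = C1 + C2*log(b)


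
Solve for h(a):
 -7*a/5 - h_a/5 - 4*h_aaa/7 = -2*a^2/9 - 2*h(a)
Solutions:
 h(a) = C1*exp(105^(1/3)*a*(-(450 + sqrt(202605))^(1/3) + 105^(1/3)/(450 + sqrt(202605))^(1/3))/60)*sin(3^(1/6)*35^(1/3)*a*(3*35^(1/3)/(450 + sqrt(202605))^(1/3) + 3^(2/3)*(450 + sqrt(202605))^(1/3))/60) + C2*exp(105^(1/3)*a*(-(450 + sqrt(202605))^(1/3) + 105^(1/3)/(450 + sqrt(202605))^(1/3))/60)*cos(3^(1/6)*35^(1/3)*a*(3*35^(1/3)/(450 + sqrt(202605))^(1/3) + 3^(2/3)*(450 + sqrt(202605))^(1/3))/60) + C3*exp(-105^(1/3)*a*(-(450 + sqrt(202605))^(1/3) + 105^(1/3)/(450 + sqrt(202605))^(1/3))/30) - a^2/9 + 61*a/90 + 61/900


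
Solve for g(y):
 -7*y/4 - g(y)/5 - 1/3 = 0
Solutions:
 g(y) = -35*y/4 - 5/3


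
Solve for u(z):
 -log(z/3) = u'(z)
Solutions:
 u(z) = C1 - z*log(z) + z + z*log(3)


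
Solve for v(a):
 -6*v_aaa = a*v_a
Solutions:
 v(a) = C1 + Integral(C2*airyai(-6^(2/3)*a/6) + C3*airybi(-6^(2/3)*a/6), a)


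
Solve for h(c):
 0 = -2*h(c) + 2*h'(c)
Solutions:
 h(c) = C1*exp(c)


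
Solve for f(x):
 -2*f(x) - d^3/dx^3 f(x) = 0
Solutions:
 f(x) = C3*exp(-2^(1/3)*x) + (C1*sin(2^(1/3)*sqrt(3)*x/2) + C2*cos(2^(1/3)*sqrt(3)*x/2))*exp(2^(1/3)*x/2)


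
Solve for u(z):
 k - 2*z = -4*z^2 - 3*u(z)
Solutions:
 u(z) = -k/3 - 4*z^2/3 + 2*z/3


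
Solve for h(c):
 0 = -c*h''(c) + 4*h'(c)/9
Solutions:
 h(c) = C1 + C2*c^(13/9)


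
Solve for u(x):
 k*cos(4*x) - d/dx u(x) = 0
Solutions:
 u(x) = C1 + k*sin(4*x)/4


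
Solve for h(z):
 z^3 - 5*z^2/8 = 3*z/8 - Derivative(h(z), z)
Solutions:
 h(z) = C1 - z^4/4 + 5*z^3/24 + 3*z^2/16


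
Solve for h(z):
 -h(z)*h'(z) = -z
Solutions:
 h(z) = -sqrt(C1 + z^2)
 h(z) = sqrt(C1 + z^2)


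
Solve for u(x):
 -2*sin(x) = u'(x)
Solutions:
 u(x) = C1 + 2*cos(x)


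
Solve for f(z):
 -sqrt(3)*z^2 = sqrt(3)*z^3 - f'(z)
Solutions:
 f(z) = C1 + sqrt(3)*z^4/4 + sqrt(3)*z^3/3


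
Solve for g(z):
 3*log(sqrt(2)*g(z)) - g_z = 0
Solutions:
 -2*Integral(1/(2*log(_y) + log(2)), (_y, g(z)))/3 = C1 - z


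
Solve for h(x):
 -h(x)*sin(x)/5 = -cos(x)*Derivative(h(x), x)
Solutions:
 h(x) = C1/cos(x)^(1/5)


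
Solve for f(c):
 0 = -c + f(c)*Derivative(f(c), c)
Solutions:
 f(c) = -sqrt(C1 + c^2)
 f(c) = sqrt(C1 + c^2)


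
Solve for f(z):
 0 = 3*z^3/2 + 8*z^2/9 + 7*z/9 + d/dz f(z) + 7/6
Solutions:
 f(z) = C1 - 3*z^4/8 - 8*z^3/27 - 7*z^2/18 - 7*z/6


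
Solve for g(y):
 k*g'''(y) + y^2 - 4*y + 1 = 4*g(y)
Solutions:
 g(y) = C1*exp(2^(2/3)*y*(1/k)^(1/3)) + C2*exp(2^(2/3)*y*(-1 + sqrt(3)*I)*(1/k)^(1/3)/2) + C3*exp(-2^(2/3)*y*(1 + sqrt(3)*I)*(1/k)^(1/3)/2) + y^2/4 - y + 1/4


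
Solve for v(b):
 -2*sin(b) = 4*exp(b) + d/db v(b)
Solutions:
 v(b) = C1 - 4*exp(b) + 2*cos(b)


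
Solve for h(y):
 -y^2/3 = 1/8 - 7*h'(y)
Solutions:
 h(y) = C1 + y^3/63 + y/56


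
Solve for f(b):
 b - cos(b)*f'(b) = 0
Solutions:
 f(b) = C1 + Integral(b/cos(b), b)


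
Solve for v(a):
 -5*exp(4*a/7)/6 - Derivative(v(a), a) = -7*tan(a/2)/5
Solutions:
 v(a) = C1 - 35*exp(4*a/7)/24 - 14*log(cos(a/2))/5


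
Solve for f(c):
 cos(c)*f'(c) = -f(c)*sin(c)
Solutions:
 f(c) = C1*cos(c)


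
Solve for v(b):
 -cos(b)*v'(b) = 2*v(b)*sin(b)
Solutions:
 v(b) = C1*cos(b)^2


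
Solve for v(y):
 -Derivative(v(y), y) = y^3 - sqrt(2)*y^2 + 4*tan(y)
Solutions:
 v(y) = C1 - y^4/4 + sqrt(2)*y^3/3 + 4*log(cos(y))


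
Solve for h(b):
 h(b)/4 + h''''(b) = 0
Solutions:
 h(b) = (C1*sin(b/2) + C2*cos(b/2))*exp(-b/2) + (C3*sin(b/2) + C4*cos(b/2))*exp(b/2)


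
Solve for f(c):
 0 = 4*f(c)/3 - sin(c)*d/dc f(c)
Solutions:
 f(c) = C1*(cos(c) - 1)^(2/3)/(cos(c) + 1)^(2/3)


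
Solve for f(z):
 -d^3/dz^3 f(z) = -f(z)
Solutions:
 f(z) = C3*exp(z) + (C1*sin(sqrt(3)*z/2) + C2*cos(sqrt(3)*z/2))*exp(-z/2)


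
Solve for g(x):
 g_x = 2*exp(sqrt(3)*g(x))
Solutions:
 g(x) = sqrt(3)*(2*log(-1/(C1 + 2*x)) - log(3))/6


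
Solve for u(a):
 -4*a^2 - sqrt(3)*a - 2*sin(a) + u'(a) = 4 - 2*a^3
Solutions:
 u(a) = C1 - a^4/2 + 4*a^3/3 + sqrt(3)*a^2/2 + 4*a - 2*cos(a)


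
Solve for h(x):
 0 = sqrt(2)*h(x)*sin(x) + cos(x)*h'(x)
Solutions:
 h(x) = C1*cos(x)^(sqrt(2))


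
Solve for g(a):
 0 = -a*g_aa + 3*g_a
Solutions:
 g(a) = C1 + C2*a^4


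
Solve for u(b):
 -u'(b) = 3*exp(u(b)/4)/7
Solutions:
 u(b) = 4*log(1/(C1 + 3*b)) + 4*log(28)


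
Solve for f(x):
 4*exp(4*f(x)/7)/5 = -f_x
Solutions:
 f(x) = 7*log(-(1/(C1 + 16*x))^(1/4)) + 7*log(35)/4
 f(x) = 7*log(1/(C1 + 16*x))/4 + 7*log(35)/4
 f(x) = 7*log(-I*(1/(C1 + 16*x))^(1/4)) + 7*log(35)/4
 f(x) = 7*log(I*(1/(C1 + 16*x))^(1/4)) + 7*log(35)/4


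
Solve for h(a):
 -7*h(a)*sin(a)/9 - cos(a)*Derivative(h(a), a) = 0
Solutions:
 h(a) = C1*cos(a)^(7/9)


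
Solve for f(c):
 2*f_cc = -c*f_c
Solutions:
 f(c) = C1 + C2*erf(c/2)


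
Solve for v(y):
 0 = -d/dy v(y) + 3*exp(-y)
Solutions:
 v(y) = C1 - 3*exp(-y)


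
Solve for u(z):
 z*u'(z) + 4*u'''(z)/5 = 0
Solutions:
 u(z) = C1 + Integral(C2*airyai(-10^(1/3)*z/2) + C3*airybi(-10^(1/3)*z/2), z)


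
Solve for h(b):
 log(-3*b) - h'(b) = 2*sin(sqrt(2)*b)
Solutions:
 h(b) = C1 + b*log(-b) - b + b*log(3) + sqrt(2)*cos(sqrt(2)*b)


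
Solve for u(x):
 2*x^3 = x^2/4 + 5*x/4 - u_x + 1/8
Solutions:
 u(x) = C1 - x^4/2 + x^3/12 + 5*x^2/8 + x/8


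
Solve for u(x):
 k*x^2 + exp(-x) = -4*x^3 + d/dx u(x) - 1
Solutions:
 u(x) = C1 + k*x^3/3 + x^4 + x - exp(-x)


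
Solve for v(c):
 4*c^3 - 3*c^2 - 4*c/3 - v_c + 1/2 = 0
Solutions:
 v(c) = C1 + c^4 - c^3 - 2*c^2/3 + c/2


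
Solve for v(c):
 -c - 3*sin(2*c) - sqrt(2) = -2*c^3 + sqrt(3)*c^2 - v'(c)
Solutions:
 v(c) = C1 - c^4/2 + sqrt(3)*c^3/3 + c^2/2 + sqrt(2)*c - 3*cos(2*c)/2


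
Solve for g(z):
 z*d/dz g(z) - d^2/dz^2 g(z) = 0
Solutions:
 g(z) = C1 + C2*erfi(sqrt(2)*z/2)


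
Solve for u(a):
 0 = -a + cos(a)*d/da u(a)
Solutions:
 u(a) = C1 + Integral(a/cos(a), a)


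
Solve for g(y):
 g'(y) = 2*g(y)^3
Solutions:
 g(y) = -sqrt(2)*sqrt(-1/(C1 + 2*y))/2
 g(y) = sqrt(2)*sqrt(-1/(C1 + 2*y))/2


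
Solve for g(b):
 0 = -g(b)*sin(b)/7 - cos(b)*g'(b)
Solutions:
 g(b) = C1*cos(b)^(1/7)


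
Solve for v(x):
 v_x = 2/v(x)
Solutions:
 v(x) = -sqrt(C1 + 4*x)
 v(x) = sqrt(C1 + 4*x)


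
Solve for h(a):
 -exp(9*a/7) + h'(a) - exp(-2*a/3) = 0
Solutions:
 h(a) = C1 + 7*exp(9*a/7)/9 - 3*exp(-2*a/3)/2


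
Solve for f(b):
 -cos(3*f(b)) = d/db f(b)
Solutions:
 f(b) = -asin((C1 + exp(6*b))/(C1 - exp(6*b)))/3 + pi/3
 f(b) = asin((C1 + exp(6*b))/(C1 - exp(6*b)))/3


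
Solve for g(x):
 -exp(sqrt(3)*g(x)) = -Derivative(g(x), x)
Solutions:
 g(x) = sqrt(3)*(2*log(-1/(C1 + x)) - log(3))/6


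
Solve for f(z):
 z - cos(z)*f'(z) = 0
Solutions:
 f(z) = C1 + Integral(z/cos(z), z)


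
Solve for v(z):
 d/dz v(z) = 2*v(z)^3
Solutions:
 v(z) = -sqrt(2)*sqrt(-1/(C1 + 2*z))/2
 v(z) = sqrt(2)*sqrt(-1/(C1 + 2*z))/2


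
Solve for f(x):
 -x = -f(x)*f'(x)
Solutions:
 f(x) = -sqrt(C1 + x^2)
 f(x) = sqrt(C1 + x^2)


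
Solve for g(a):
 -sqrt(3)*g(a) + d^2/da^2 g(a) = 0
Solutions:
 g(a) = C1*exp(-3^(1/4)*a) + C2*exp(3^(1/4)*a)


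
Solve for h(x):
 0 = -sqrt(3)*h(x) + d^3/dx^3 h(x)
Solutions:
 h(x) = C3*exp(3^(1/6)*x) + (C1*sin(3^(2/3)*x/2) + C2*cos(3^(2/3)*x/2))*exp(-3^(1/6)*x/2)


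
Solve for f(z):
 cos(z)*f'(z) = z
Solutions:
 f(z) = C1 + Integral(z/cos(z), z)


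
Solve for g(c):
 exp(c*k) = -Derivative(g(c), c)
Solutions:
 g(c) = C1 - exp(c*k)/k


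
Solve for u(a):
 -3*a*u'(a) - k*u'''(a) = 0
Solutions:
 u(a) = C1 + Integral(C2*airyai(3^(1/3)*a*(-1/k)^(1/3)) + C3*airybi(3^(1/3)*a*(-1/k)^(1/3)), a)


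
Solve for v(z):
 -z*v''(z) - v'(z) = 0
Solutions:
 v(z) = C1 + C2*log(z)


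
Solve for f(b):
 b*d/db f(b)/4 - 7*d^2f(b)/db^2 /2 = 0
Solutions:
 f(b) = C1 + C2*erfi(sqrt(7)*b/14)


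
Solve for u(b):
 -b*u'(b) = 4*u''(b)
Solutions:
 u(b) = C1 + C2*erf(sqrt(2)*b/4)


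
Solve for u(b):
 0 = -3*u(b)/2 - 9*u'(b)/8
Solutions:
 u(b) = C1*exp(-4*b/3)


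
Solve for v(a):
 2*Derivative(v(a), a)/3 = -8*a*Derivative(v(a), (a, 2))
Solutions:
 v(a) = C1 + C2*a^(11/12)


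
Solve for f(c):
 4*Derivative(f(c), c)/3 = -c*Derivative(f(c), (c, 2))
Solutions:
 f(c) = C1 + C2/c^(1/3)


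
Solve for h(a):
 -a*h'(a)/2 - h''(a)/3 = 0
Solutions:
 h(a) = C1 + C2*erf(sqrt(3)*a/2)


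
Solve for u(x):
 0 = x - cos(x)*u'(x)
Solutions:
 u(x) = C1 + Integral(x/cos(x), x)


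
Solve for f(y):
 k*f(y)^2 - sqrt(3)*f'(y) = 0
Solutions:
 f(y) = -3/(C1 + sqrt(3)*k*y)


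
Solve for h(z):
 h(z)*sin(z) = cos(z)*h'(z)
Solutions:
 h(z) = C1/cos(z)


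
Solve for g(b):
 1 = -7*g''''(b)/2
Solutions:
 g(b) = C1 + C2*b + C3*b^2 + C4*b^3 - b^4/84


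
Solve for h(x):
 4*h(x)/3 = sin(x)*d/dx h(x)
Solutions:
 h(x) = C1*(cos(x) - 1)^(2/3)/(cos(x) + 1)^(2/3)


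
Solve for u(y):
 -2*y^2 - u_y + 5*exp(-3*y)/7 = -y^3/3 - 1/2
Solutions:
 u(y) = C1 + y^4/12 - 2*y^3/3 + y/2 - 5*exp(-3*y)/21


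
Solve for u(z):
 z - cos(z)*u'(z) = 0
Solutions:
 u(z) = C1 + Integral(z/cos(z), z)


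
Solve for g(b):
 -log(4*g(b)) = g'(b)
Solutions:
 Integral(1/(log(_y) + 2*log(2)), (_y, g(b))) = C1 - b


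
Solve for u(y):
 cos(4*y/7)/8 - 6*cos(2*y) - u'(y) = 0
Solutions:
 u(y) = C1 + 7*sin(4*y/7)/32 - 3*sin(2*y)


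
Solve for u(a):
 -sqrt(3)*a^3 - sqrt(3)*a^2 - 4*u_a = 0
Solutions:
 u(a) = C1 - sqrt(3)*a^4/16 - sqrt(3)*a^3/12


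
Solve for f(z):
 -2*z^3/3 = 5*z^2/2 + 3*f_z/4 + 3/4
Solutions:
 f(z) = C1 - 2*z^4/9 - 10*z^3/9 - z


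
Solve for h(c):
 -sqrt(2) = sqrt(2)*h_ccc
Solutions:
 h(c) = C1 + C2*c + C3*c^2 - c^3/6


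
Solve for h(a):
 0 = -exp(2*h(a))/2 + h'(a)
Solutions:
 h(a) = log(-sqrt(-1/(C1 + a)))
 h(a) = log(-1/(C1 + a))/2


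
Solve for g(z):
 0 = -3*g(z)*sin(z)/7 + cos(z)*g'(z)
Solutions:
 g(z) = C1/cos(z)^(3/7)


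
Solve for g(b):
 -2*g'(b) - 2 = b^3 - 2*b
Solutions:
 g(b) = C1 - b^4/8 + b^2/2 - b


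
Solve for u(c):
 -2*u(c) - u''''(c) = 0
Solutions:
 u(c) = (C1*sin(2^(3/4)*c/2) + C2*cos(2^(3/4)*c/2))*exp(-2^(3/4)*c/2) + (C3*sin(2^(3/4)*c/2) + C4*cos(2^(3/4)*c/2))*exp(2^(3/4)*c/2)


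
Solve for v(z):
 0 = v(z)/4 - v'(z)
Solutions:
 v(z) = C1*exp(z/4)


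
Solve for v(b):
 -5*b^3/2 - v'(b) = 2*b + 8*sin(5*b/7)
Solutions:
 v(b) = C1 - 5*b^4/8 - b^2 + 56*cos(5*b/7)/5


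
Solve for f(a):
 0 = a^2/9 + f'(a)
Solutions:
 f(a) = C1 - a^3/27


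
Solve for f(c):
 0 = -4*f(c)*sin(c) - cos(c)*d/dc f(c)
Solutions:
 f(c) = C1*cos(c)^4


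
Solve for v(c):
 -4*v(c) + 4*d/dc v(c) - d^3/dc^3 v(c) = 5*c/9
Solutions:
 v(c) = C1*exp(6^(1/3)*c*(2*6^(1/3)/(sqrt(33) + 9)^(1/3) + (sqrt(33) + 9)^(1/3))/6)*sin(2^(1/3)*3^(1/6)*c*(-3^(2/3)*(sqrt(33) + 9)^(1/3)/6 + 2^(1/3)/(sqrt(33) + 9)^(1/3))) + C2*exp(6^(1/3)*c*(2*6^(1/3)/(sqrt(33) + 9)^(1/3) + (sqrt(33) + 9)^(1/3))/6)*cos(2^(1/3)*3^(1/6)*c*(-3^(2/3)*(sqrt(33) + 9)^(1/3)/6 + 2^(1/3)/(sqrt(33) + 9)^(1/3))) + C3*exp(-6^(1/3)*c*(2*6^(1/3)/(sqrt(33) + 9)^(1/3) + (sqrt(33) + 9)^(1/3))/3) - 5*c/36 - 5/36


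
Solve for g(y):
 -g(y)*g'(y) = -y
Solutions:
 g(y) = -sqrt(C1 + y^2)
 g(y) = sqrt(C1 + y^2)


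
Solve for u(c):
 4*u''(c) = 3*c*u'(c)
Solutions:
 u(c) = C1 + C2*erfi(sqrt(6)*c/4)


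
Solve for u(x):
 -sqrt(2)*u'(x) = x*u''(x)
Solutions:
 u(x) = C1 + C2*x^(1 - sqrt(2))


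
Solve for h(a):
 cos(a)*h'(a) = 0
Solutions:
 h(a) = C1


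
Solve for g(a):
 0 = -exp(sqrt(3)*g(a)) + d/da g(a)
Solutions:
 g(a) = sqrt(3)*(2*log(-1/(C1 + a)) - log(3))/6


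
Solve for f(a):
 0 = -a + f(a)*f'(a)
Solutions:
 f(a) = -sqrt(C1 + a^2)
 f(a) = sqrt(C1 + a^2)


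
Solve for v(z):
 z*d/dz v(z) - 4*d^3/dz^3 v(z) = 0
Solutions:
 v(z) = C1 + Integral(C2*airyai(2^(1/3)*z/2) + C3*airybi(2^(1/3)*z/2), z)


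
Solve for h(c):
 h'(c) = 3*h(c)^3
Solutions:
 h(c) = -sqrt(2)*sqrt(-1/(C1 + 3*c))/2
 h(c) = sqrt(2)*sqrt(-1/(C1 + 3*c))/2


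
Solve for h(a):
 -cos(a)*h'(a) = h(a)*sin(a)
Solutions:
 h(a) = C1*cos(a)


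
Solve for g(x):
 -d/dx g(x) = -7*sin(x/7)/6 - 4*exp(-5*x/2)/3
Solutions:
 g(x) = C1 - 49*cos(x/7)/6 - 8*exp(-5*x/2)/15


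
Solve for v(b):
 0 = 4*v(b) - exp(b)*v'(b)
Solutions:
 v(b) = C1*exp(-4*exp(-b))


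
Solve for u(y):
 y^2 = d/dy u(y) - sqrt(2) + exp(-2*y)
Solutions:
 u(y) = C1 + y^3/3 + sqrt(2)*y + exp(-2*y)/2


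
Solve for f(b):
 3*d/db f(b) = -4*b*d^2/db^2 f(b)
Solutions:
 f(b) = C1 + C2*b^(1/4)


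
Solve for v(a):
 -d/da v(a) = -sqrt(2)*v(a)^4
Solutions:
 v(a) = (-1/(C1 + 3*sqrt(2)*a))^(1/3)
 v(a) = (-1/(C1 + sqrt(2)*a))^(1/3)*(-3^(2/3) - 3*3^(1/6)*I)/6
 v(a) = (-1/(C1 + sqrt(2)*a))^(1/3)*(-3^(2/3) + 3*3^(1/6)*I)/6


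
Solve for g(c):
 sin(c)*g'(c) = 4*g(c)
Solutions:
 g(c) = C1*(cos(c)^2 - 2*cos(c) + 1)/(cos(c)^2 + 2*cos(c) + 1)


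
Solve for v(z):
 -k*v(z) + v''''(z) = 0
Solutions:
 v(z) = C1*exp(-k^(1/4)*z) + C2*exp(k^(1/4)*z) + C3*exp(-I*k^(1/4)*z) + C4*exp(I*k^(1/4)*z)


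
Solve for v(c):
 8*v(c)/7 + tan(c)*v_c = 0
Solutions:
 v(c) = C1/sin(c)^(8/7)


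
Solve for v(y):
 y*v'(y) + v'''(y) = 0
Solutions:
 v(y) = C1 + Integral(C2*airyai(-y) + C3*airybi(-y), y)


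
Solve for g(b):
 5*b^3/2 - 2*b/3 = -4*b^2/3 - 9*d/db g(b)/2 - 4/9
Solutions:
 g(b) = C1 - 5*b^4/36 - 8*b^3/81 + 2*b^2/27 - 8*b/81


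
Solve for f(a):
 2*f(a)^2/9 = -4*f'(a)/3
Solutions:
 f(a) = 6/(C1 + a)


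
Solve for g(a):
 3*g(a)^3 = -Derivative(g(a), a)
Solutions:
 g(a) = -sqrt(2)*sqrt(-1/(C1 - 3*a))/2
 g(a) = sqrt(2)*sqrt(-1/(C1 - 3*a))/2


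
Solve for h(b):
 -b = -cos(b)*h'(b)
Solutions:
 h(b) = C1 + Integral(b/cos(b), b)


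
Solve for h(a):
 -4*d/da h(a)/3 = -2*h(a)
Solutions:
 h(a) = C1*exp(3*a/2)


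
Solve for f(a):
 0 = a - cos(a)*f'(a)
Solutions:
 f(a) = C1 + Integral(a/cos(a), a)


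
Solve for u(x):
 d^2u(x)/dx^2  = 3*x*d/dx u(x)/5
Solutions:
 u(x) = C1 + C2*erfi(sqrt(30)*x/10)


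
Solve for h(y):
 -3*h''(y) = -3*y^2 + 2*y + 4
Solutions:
 h(y) = C1 + C2*y + y^4/12 - y^3/9 - 2*y^2/3


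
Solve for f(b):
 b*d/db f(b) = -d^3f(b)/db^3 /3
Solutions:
 f(b) = C1 + Integral(C2*airyai(-3^(1/3)*b) + C3*airybi(-3^(1/3)*b), b)


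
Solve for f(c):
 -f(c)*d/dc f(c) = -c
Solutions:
 f(c) = -sqrt(C1 + c^2)
 f(c) = sqrt(C1 + c^2)


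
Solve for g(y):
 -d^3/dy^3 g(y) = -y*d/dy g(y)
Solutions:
 g(y) = C1 + Integral(C2*airyai(y) + C3*airybi(y), y)


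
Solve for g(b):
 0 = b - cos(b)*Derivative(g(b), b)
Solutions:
 g(b) = C1 + Integral(b/cos(b), b)


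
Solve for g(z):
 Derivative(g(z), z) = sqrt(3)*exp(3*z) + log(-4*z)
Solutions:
 g(z) = C1 + z*log(-z) + z*(-1 + 2*log(2)) + sqrt(3)*exp(3*z)/3


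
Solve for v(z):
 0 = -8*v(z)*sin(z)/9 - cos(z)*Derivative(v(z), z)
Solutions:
 v(z) = C1*cos(z)^(8/9)


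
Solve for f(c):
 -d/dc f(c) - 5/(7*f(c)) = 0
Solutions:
 f(c) = -sqrt(C1 - 70*c)/7
 f(c) = sqrt(C1 - 70*c)/7


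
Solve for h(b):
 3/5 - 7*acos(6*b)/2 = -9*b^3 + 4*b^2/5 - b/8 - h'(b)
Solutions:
 h(b) = C1 - 9*b^4/4 + 4*b^3/15 - b^2/16 + 7*b*acos(6*b)/2 - 3*b/5 - 7*sqrt(1 - 36*b^2)/12


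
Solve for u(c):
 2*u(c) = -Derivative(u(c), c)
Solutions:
 u(c) = C1*exp(-2*c)


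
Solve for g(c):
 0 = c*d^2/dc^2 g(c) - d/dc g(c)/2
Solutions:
 g(c) = C1 + C2*c^(3/2)


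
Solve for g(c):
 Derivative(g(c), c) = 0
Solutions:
 g(c) = C1


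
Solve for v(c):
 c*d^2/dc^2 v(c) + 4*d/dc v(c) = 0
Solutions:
 v(c) = C1 + C2/c^3


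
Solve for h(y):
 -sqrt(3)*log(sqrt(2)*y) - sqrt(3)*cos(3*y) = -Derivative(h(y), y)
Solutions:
 h(y) = C1 + sqrt(3)*y*(log(y) - 1) + sqrt(3)*y*log(2)/2 + sqrt(3)*sin(3*y)/3


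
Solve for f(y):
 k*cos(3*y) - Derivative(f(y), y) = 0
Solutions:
 f(y) = C1 + k*sin(3*y)/3


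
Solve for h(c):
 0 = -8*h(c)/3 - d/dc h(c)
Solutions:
 h(c) = C1*exp(-8*c/3)


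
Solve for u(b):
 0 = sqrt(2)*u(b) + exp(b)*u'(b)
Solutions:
 u(b) = C1*exp(sqrt(2)*exp(-b))


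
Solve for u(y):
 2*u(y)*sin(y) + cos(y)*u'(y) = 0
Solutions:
 u(y) = C1*cos(y)^2


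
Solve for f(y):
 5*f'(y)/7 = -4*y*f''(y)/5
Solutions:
 f(y) = C1 + C2*y^(3/28)


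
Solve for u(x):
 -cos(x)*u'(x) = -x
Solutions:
 u(x) = C1 + Integral(x/cos(x), x)


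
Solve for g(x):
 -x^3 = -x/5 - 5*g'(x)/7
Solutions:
 g(x) = C1 + 7*x^4/20 - 7*x^2/50


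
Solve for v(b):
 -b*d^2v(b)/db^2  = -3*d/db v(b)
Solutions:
 v(b) = C1 + C2*b^4


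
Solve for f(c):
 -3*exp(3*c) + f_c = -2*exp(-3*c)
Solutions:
 f(c) = C1 + exp(3*c) + 2*exp(-3*c)/3


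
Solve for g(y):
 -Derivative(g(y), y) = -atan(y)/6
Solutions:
 g(y) = C1 + y*atan(y)/6 - log(y^2 + 1)/12


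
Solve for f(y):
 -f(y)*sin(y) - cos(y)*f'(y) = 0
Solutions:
 f(y) = C1*cos(y)


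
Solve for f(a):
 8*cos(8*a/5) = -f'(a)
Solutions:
 f(a) = C1 - 5*sin(8*a/5)


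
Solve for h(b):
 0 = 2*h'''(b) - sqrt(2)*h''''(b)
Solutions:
 h(b) = C1 + C2*b + C3*b^2 + C4*exp(sqrt(2)*b)


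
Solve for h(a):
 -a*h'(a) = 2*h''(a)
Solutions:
 h(a) = C1 + C2*erf(a/2)


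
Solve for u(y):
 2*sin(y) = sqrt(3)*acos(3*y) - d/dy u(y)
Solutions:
 u(y) = C1 + sqrt(3)*(y*acos(3*y) - sqrt(1 - 9*y^2)/3) + 2*cos(y)


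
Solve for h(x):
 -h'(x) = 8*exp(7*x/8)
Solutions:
 h(x) = C1 - 64*exp(7*x/8)/7


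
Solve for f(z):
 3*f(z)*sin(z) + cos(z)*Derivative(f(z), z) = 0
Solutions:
 f(z) = C1*cos(z)^3


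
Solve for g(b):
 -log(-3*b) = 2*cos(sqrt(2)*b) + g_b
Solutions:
 g(b) = C1 - b*log(-b) - b*log(3) + b - sqrt(2)*sin(sqrt(2)*b)


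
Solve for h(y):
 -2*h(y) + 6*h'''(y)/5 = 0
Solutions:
 h(y) = C3*exp(3^(2/3)*5^(1/3)*y/3) + (C1*sin(3^(1/6)*5^(1/3)*y/2) + C2*cos(3^(1/6)*5^(1/3)*y/2))*exp(-3^(2/3)*5^(1/3)*y/6)


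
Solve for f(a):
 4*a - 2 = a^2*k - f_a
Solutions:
 f(a) = C1 + a^3*k/3 - 2*a^2 + 2*a


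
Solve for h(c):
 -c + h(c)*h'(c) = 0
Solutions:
 h(c) = -sqrt(C1 + c^2)
 h(c) = sqrt(C1 + c^2)


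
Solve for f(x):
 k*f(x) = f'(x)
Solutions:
 f(x) = C1*exp(k*x)


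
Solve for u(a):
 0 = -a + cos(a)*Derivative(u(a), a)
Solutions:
 u(a) = C1 + Integral(a/cos(a), a)


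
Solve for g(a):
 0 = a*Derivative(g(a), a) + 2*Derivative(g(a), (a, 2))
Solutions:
 g(a) = C1 + C2*erf(a/2)


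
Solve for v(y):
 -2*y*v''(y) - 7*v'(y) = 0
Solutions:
 v(y) = C1 + C2/y^(5/2)


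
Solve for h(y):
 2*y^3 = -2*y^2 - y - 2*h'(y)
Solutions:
 h(y) = C1 - y^4/4 - y^3/3 - y^2/4


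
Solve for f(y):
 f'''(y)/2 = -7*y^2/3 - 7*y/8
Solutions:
 f(y) = C1 + C2*y + C3*y^2 - 7*y^5/90 - 7*y^4/96


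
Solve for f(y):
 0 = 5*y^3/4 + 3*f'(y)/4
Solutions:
 f(y) = C1 - 5*y^4/12


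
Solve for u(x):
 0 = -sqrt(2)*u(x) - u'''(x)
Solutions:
 u(x) = C3*exp(-2^(1/6)*x) + (C1*sin(2^(1/6)*sqrt(3)*x/2) + C2*cos(2^(1/6)*sqrt(3)*x/2))*exp(2^(1/6)*x/2)


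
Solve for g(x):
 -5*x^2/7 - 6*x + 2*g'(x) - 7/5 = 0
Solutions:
 g(x) = C1 + 5*x^3/42 + 3*x^2/2 + 7*x/10


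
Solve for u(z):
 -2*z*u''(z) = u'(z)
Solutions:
 u(z) = C1 + C2*sqrt(z)


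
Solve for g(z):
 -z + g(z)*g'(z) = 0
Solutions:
 g(z) = -sqrt(C1 + z^2)
 g(z) = sqrt(C1 + z^2)


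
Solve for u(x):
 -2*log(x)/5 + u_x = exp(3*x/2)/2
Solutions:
 u(x) = C1 + 2*x*log(x)/5 - 2*x/5 + exp(3*x/2)/3


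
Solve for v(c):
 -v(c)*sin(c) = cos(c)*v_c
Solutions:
 v(c) = C1*cos(c)


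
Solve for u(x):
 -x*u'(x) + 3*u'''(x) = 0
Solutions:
 u(x) = C1 + Integral(C2*airyai(3^(2/3)*x/3) + C3*airybi(3^(2/3)*x/3), x)


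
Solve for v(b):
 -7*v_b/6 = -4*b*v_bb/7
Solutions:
 v(b) = C1 + C2*b^(73/24)


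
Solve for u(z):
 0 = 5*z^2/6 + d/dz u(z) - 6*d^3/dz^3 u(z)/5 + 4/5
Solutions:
 u(z) = C1 + C2*exp(-sqrt(30)*z/6) + C3*exp(sqrt(30)*z/6) - 5*z^3/18 - 14*z/5


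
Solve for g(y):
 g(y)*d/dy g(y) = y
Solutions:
 g(y) = -sqrt(C1 + y^2)
 g(y) = sqrt(C1 + y^2)


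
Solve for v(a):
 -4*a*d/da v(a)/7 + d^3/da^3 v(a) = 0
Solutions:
 v(a) = C1 + Integral(C2*airyai(14^(2/3)*a/7) + C3*airybi(14^(2/3)*a/7), a)


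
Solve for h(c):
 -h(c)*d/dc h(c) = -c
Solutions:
 h(c) = -sqrt(C1 + c^2)
 h(c) = sqrt(C1 + c^2)


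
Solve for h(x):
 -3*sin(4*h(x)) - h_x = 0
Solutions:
 h(x) = -acos((-C1 - exp(24*x))/(C1 - exp(24*x)))/4 + pi/2
 h(x) = acos((-C1 - exp(24*x))/(C1 - exp(24*x)))/4


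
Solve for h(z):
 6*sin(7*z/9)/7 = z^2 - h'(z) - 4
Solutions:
 h(z) = C1 + z^3/3 - 4*z + 54*cos(7*z/9)/49


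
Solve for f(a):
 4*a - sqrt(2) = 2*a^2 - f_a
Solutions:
 f(a) = C1 + 2*a^3/3 - 2*a^2 + sqrt(2)*a


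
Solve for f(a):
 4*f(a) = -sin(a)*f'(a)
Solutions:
 f(a) = C1*(cos(a)^2 + 2*cos(a) + 1)/(cos(a)^2 - 2*cos(a) + 1)


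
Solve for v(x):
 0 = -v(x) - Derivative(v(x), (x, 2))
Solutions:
 v(x) = C1*sin(x) + C2*cos(x)


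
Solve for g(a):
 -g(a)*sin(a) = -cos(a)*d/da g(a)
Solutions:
 g(a) = C1/cos(a)


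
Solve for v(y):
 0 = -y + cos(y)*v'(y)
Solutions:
 v(y) = C1 + Integral(y/cos(y), y)


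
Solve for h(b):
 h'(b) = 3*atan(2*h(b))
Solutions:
 Integral(1/atan(2*_y), (_y, h(b))) = C1 + 3*b


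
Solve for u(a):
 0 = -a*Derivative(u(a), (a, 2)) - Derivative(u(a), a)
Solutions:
 u(a) = C1 + C2*log(a)


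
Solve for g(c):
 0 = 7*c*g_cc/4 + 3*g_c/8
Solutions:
 g(c) = C1 + C2*c^(11/14)


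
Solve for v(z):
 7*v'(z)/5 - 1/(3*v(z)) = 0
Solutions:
 v(z) = -sqrt(C1 + 210*z)/21
 v(z) = sqrt(C1 + 210*z)/21


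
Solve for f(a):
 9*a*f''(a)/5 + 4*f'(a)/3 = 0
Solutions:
 f(a) = C1 + C2*a^(7/27)


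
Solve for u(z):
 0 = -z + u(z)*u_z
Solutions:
 u(z) = -sqrt(C1 + z^2)
 u(z) = sqrt(C1 + z^2)


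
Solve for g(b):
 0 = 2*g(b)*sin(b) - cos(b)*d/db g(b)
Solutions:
 g(b) = C1/cos(b)^2


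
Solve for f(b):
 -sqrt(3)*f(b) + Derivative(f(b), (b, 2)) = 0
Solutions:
 f(b) = C1*exp(-3^(1/4)*b) + C2*exp(3^(1/4)*b)


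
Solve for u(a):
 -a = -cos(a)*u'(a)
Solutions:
 u(a) = C1 + Integral(a/cos(a), a)


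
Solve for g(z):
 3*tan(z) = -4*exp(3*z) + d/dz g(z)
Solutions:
 g(z) = C1 + 4*exp(3*z)/3 - 3*log(cos(z))


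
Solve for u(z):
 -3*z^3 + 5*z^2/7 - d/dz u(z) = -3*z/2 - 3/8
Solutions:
 u(z) = C1 - 3*z^4/4 + 5*z^3/21 + 3*z^2/4 + 3*z/8


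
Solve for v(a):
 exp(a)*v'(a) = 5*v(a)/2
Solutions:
 v(a) = C1*exp(-5*exp(-a)/2)


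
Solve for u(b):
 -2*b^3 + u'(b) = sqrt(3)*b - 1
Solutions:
 u(b) = C1 + b^4/2 + sqrt(3)*b^2/2 - b


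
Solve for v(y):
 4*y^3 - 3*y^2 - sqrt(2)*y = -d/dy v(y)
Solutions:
 v(y) = C1 - y^4 + y^3 + sqrt(2)*y^2/2


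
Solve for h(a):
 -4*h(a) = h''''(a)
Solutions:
 h(a) = (C1*sin(a) + C2*cos(a))*exp(-a) + (C3*sin(a) + C4*cos(a))*exp(a)
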